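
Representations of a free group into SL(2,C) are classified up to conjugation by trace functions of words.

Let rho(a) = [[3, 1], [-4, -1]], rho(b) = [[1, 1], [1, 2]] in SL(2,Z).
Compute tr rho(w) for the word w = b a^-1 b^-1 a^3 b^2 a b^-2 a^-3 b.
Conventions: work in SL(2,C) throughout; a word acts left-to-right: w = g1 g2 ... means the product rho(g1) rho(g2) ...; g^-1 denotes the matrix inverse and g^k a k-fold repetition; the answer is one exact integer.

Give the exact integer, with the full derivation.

146703

rho(b) = [[1, 1], [1, 2]]
... * rho(a^-1) = [[-1, -1], [4, 3]]  ->  [[3, 2], [7, 5]]
... * rho(b^-1) = [[2, -1], [-1, 1]]  ->  [[4, -1], [9, -2]]
... * rho(a) = [[3, 1], [-4, -1]]  ->  [[16, 5], [35, 11]]
... * rho(a) = [[3, 1], [-4, -1]]  ->  [[28, 11], [61, 24]]
... * rho(a) = [[3, 1], [-4, -1]]  ->  [[40, 17], [87, 37]]
... * rho(b) = [[1, 1], [1, 2]]  ->  [[57, 74], [124, 161]]
... * rho(b) = [[1, 1], [1, 2]]  ->  [[131, 205], [285, 446]]
... * rho(a) = [[3, 1], [-4, -1]]  ->  [[-427, -74], [-929, -161]]
... * rho(b^-1) = [[2, -1], [-1, 1]]  ->  [[-780, 353], [-1697, 768]]
... * rho(b^-1) = [[2, -1], [-1, 1]]  ->  [[-1913, 1133], [-4162, 2465]]
... * rho(a^-1) = [[-1, -1], [4, 3]]  ->  [[6445, 5312], [14022, 11557]]
... * rho(a^-1) = [[-1, -1], [4, 3]]  ->  [[14803, 9491], [32206, 20649]]
... * rho(a^-1) = [[-1, -1], [4, 3]]  ->  [[23161, 13670], [50390, 29741]]
... * rho(b) = [[1, 1], [1, 2]]  ->  [[36831, 50501], [80131, 109872]]
tr = 36831 + 109872 = 146703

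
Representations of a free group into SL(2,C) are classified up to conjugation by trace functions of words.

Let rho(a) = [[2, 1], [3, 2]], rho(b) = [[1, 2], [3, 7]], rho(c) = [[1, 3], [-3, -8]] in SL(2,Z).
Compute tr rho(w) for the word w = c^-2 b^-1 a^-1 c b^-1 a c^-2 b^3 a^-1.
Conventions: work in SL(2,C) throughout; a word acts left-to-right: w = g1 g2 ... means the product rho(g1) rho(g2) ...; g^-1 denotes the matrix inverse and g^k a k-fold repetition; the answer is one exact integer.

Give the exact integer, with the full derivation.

rho(c^-1) = [[-8, -3], [3, 1]]
... * rho(c^-1) = [[-8, -3], [3, 1]]  ->  [[55, 21], [-21, -8]]
... * rho(b^-1) = [[7, -2], [-3, 1]]  ->  [[322, -89], [-123, 34]]
... * rho(a^-1) = [[2, -1], [-3, 2]]  ->  [[911, -500], [-348, 191]]
... * rho(c) = [[1, 3], [-3, -8]]  ->  [[2411, 6733], [-921, -2572]]
... * rho(b^-1) = [[7, -2], [-3, 1]]  ->  [[-3322, 1911], [1269, -730]]
... * rho(a) = [[2, 1], [3, 2]]  ->  [[-911, 500], [348, -191]]
... * rho(c^-1) = [[-8, -3], [3, 1]]  ->  [[8788, 3233], [-3357, -1235]]
... * rho(c^-1) = [[-8, -3], [3, 1]]  ->  [[-60605, -23131], [23151, 8836]]
... * rho(b) = [[1, 2], [3, 7]]  ->  [[-129998, -283127], [49659, 108154]]
... * rho(b) = [[1, 2], [3, 7]]  ->  [[-979379, -2241885], [374121, 856396]]
... * rho(b) = [[1, 2], [3, 7]]  ->  [[-7705034, -17651953], [2943309, 6743014]]
... * rho(a^-1) = [[2, -1], [-3, 2]]  ->  [[37545791, -27598872], [-14342424, 10542719]]
tr = 37545791 + 10542719 = 48088510

48088510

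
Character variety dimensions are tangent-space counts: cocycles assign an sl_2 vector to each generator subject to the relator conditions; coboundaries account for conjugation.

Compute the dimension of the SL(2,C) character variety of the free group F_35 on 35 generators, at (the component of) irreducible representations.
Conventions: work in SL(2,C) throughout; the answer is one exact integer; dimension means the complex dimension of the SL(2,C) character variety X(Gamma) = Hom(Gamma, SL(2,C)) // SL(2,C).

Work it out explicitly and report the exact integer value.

Gamma = F_35 has 35 generators and no relators.
Z^1(Gamma, Ad rho) = (sl_2)^35: a cocycle is a free choice of one sl_2 vector per generator, so dim Z^1 = 3*35 = 105.
dim B^1 = 3: the coboundary map is injective because an irreducible image has centralizer 0 in sl_2.
Therefore dim X = 105 - 3 = 102.

102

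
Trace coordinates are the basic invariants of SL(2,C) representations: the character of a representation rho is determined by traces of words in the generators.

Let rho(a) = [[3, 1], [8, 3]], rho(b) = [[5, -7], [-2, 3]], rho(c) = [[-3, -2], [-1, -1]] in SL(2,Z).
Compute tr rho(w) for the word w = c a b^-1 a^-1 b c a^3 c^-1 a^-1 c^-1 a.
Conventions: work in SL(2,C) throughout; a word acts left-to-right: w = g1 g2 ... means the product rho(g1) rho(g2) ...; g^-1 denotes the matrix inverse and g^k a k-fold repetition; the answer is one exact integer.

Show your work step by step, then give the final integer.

627639420

rho(c) = [[-3, -2], [-1, -1]]
... * rho(a) = [[3, 1], [8, 3]]  ->  [[-25, -9], [-11, -4]]
... * rho(b^-1) = [[3, 7], [2, 5]]  ->  [[-93, -220], [-41, -97]]
... * rho(a^-1) = [[3, -1], [-8, 3]]  ->  [[1481, -567], [653, -250]]
... * rho(b) = [[5, -7], [-2, 3]]  ->  [[8539, -12068], [3765, -5321]]
... * rho(c) = [[-3, -2], [-1, -1]]  ->  [[-13549, -5010], [-5974, -2209]]
... * rho(a) = [[3, 1], [8, 3]]  ->  [[-80727, -28579], [-35594, -12601]]
... * rho(a) = [[3, 1], [8, 3]]  ->  [[-470813, -166464], [-207590, -73397]]
... * rho(a) = [[3, 1], [8, 3]]  ->  [[-2744151, -970205], [-1209946, -427781]]
... * rho(c^-1) = [[-1, 2], [1, -3]]  ->  [[1773946, -2577687], [782165, -1136549]]
... * rho(a^-1) = [[3, -1], [-8, 3]]  ->  [[25943334, -9507007], [11438887, -4191812]]
... * rho(c^-1) = [[-1, 2], [1, -3]]  ->  [[-35450341, 80407689], [-15630699, 35453210]]
... * rho(a) = [[3, 1], [8, 3]]  ->  [[536910489, 205772726], [236733583, 90728931]]
tr = 536910489 + 90728931 = 627639420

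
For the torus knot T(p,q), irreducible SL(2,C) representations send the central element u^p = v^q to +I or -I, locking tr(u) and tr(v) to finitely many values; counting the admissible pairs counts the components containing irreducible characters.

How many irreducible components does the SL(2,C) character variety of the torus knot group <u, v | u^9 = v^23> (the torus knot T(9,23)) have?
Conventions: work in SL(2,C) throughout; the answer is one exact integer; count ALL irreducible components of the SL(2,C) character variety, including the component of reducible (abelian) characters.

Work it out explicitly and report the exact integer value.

In the torus knot group T(9,23), u^9 = v^23 is central, so an irreducible representation sends it to +I or -I (Schur).
So on each irreducible component the traces are pinned: tr(u) = 2*cos(pi*alpha/9) with 1 <= alpha <= 8, tr(v) = 2*cos(pi*beta/23) with 1 <= beta <= 22.
u^9 = (-1)^alpha I and v^23 = (-1)^beta I must agree, so alpha and beta have equal parity.
Counting: 4 odd alphas x 11 odd betas + 4 even alphas x 11 even betas = 44 + 44 = 88.
components with irreducible characters: 88; plus the single component of reducible (abelian) characters: total 89.

89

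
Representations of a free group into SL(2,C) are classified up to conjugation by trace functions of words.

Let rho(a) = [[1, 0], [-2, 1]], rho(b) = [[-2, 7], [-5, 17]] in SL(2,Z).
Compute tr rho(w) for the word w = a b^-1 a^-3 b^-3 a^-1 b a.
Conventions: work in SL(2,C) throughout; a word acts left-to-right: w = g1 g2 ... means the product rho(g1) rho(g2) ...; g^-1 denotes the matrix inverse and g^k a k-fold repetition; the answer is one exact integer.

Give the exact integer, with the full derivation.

rho(a) = [[1, 0], [-2, 1]]
... * rho(b^-1) = [[17, -7], [5, -2]]  ->  [[17, -7], [-29, 12]]
... * rho(a^-1) = [[1, 0], [2, 1]]  ->  [[3, -7], [-5, 12]]
... * rho(a^-1) = [[1, 0], [2, 1]]  ->  [[-11, -7], [19, 12]]
... * rho(a^-1) = [[1, 0], [2, 1]]  ->  [[-25, -7], [43, 12]]
... * rho(b^-1) = [[17, -7], [5, -2]]  ->  [[-460, 189], [791, -325]]
... * rho(b^-1) = [[17, -7], [5, -2]]  ->  [[-6875, 2842], [11822, -4887]]
... * rho(b^-1) = [[17, -7], [5, -2]]  ->  [[-102665, 42441], [176539, -72980]]
... * rho(a^-1) = [[1, 0], [2, 1]]  ->  [[-17783, 42441], [30579, -72980]]
... * rho(b) = [[-2, 7], [-5, 17]]  ->  [[-176639, 597016], [303742, -1026607]]
... * rho(a) = [[1, 0], [-2, 1]]  ->  [[-1370671, 597016], [2356956, -1026607]]
tr = -1370671 + -1026607 = -2397278

-2397278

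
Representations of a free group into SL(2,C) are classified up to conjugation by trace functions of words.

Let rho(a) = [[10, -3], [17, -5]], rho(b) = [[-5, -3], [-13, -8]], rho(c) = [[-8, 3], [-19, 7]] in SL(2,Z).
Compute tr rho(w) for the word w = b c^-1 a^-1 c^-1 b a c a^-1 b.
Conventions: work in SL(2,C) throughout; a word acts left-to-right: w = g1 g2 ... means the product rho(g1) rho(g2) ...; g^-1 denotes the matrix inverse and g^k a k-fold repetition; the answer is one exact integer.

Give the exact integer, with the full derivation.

-123271

rho(b) = [[-5, -3], [-13, -8]]
... * rho(c^-1) = [[7, -3], [19, -8]]  ->  [[-92, 39], [-243, 103]]
... * rho(a^-1) = [[-5, 3], [-17, 10]]  ->  [[-203, 114], [-536, 301]]
... * rho(c^-1) = [[7, -3], [19, -8]]  ->  [[745, -303], [1967, -800]]
... * rho(b) = [[-5, -3], [-13, -8]]  ->  [[214, 189], [565, 499]]
... * rho(a) = [[10, -3], [17, -5]]  ->  [[5353, -1587], [14133, -4190]]
... * rho(c) = [[-8, 3], [-19, 7]]  ->  [[-12671, 4950], [-33454, 13069]]
... * rho(a^-1) = [[-5, 3], [-17, 10]]  ->  [[-20795, 11487], [-54903, 30328]]
... * rho(b) = [[-5, -3], [-13, -8]]  ->  [[-45356, -29511], [-119749, -77915]]
tr = -45356 + -77915 = -123271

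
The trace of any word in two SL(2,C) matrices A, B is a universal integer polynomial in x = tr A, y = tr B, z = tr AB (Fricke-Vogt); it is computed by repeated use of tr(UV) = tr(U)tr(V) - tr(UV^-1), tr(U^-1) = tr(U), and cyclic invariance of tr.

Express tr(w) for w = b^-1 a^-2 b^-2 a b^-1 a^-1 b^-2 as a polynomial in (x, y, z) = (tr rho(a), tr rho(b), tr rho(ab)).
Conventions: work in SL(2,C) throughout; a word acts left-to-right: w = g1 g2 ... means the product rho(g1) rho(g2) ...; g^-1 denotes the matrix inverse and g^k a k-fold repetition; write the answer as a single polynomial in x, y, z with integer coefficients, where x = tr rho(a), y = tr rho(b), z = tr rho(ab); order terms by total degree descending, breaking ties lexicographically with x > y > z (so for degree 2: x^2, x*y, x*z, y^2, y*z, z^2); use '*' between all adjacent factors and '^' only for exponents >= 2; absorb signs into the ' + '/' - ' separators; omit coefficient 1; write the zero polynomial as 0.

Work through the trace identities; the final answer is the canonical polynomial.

x^2*y^4*z^2 - 2*x^3*y^3*z - x*y^5*z - x*y^3*z^3 + x^4*y^2 + x^2*y^4 + y^4*z^2 + x^3*y*z + 4*x*y^3*z + x*y*z^3 - 4*x^2*y^2 - y^4 - 3*y^2*z^2 - 2*x*y*z + 4*y^2 + z^2 - 2

trace(b^-1) = trace(b) = y
trace(a b a) = trace(a) trace(b a) - trace(b)  (reduce the a square) = x*z - y
next, trace(a b a b) = trace(a b) trace(a b) - trace(1)  (split on a) = z^2 - 2
and trace(b^-1 a b a) = trace(a b a) trace(b) - trace(a b a b)  (eliminate b^-1) = x*y*z - y^2 - z^2 + 2
next, trace(a^-1 b^-1 a b) = trace(b^-1 a b) trace(a) - trace(b^-1 a b a)  (eliminate a^-1) = -x*y*z + x^2 + y^2 + z^2 - 2
and trace(b^-1 a b^-1 a^-1) = trace(a^-1 b^-1 a) trace(b) - trace(a^-1 b^-1 a b)  (eliminate b^-1) = x*y*z - x^2 - z^2 + 2
trace(b^-2 a b^-1 a^-1) = trace(b^-1 a b^-1 a^-1) trace(b) - trace(b^-1 a b^-1 a^-1 b)  (eliminate b^-1) = x*y^2*z - x^2*y - y*z^2 + y
trace(b^-2 a b^-1 a^-1 b^-1) = trace(b^-2 a b^-1 a^-1) trace(b) - trace(b^-2 a b^-1 a^-1 b)  (eliminate b^-1) = x*y^3*z - x^2*y^2 - y^2*z^2 - x*y*z + x^2 + y^2 + z^2 - 2
next, trace(b^-1 a) = trace(a) trace(b) - trace(a b)  (eliminate b^-1) = x*y - z
next, trace(b^-1 a b^-1) = trace(b^-1 a) trace(b) - trace(b^-1 a b)  (eliminate b^-1) = x*y^2 - y*z - x
and trace(a^2) = trace(a) trace(a) - trace(1)  (reduce the a square) = x^2 - 2
trace(a^2 b a) = trace(a) trace(b a^2) - trace(b a)  (reduce the a square) = x^2*z - x*y - z
trace(b a b) = trace(b) trace(a b) - trace(a)  (reduce the b square) = y*z - x
next, trace(a^2 b a b) = trace(a) trace(b a b a) - trace(b a b)  (reduce the a square) = x*z^2 - y*z - x
and trace(b^-1 a^2 b a) = trace(a^2 b a) trace(b) - trace(a^2 b a b)  (eliminate b^-1) = x^2*y*z - x*y^2 - x*z^2 + x
trace(a b a^-1 b^-1 a) = trace(b^-1 a^2 b) trace(a) - trace(b^-1 a^2 b a)  (eliminate a^-1) = -x^2*y*z + x^3 + x*y^2 + x*z^2 - 3*x
next, trace(b a b a b) = trace(b) trace(a b a b) - trace(a b a)  (reduce the b square) = y*z^2 - x*z - y
trace(b a b a b a) = trace(a b) trace(a b a b) - trace(a^-1 b^-1)  (split on a) = z^3 - 3*z
trace(a b a b a^-1 b) = trace(b a b a b) trace(a) - trace(b a b a b a)  (eliminate a^-1) = x*y*z^2 - x^2*z - z^3 - x*y + 3*z
next, trace(a b a^-1 b^-1 a b) = trace(a b a b a^-1) trace(b) - trace(a b a b a^-1 b)  (eliminate b^-1) = -x*y*z^2 + x^2*z + y^2*z + z^3 - 3*z
trace(a^-1 b^-1 a b^-1 a b) = trace(a b a^-1 b^-1 a) trace(b) - trace(a b a^-1 b^-1 a b)  (eliminate b^-1) = -x^2*y^2*z + x^3*y + x*y^3 + 2*x*y*z^2 - x^2*z - y^2*z - z^3 - 3*x*y + 3*z
and trace(b^-1 a b^-1 a^-1 b^-1 a) = trace(a^-1 b^-1 a b^-1 a) trace(b) - trace(a^-1 b^-1 a b^-1 a b)  (eliminate b^-1) = x^2*y^2*z - x^3*y - 2*x*y*z^2 + x^2*z + z^3 + 2*x*y - 3*z
trace(b^-1 a^2) = trace(a^2) trace(b) - trace(a^2 b)  (eliminate b^-1) = x^2*y - x*z - y
and trace(b^-1 a^2 b^-1) = trace(b^-1 a^2) trace(b) - trace(b^-1 a^2 b)  (eliminate b^-1) = x^2*y^2 - x*y*z - x^2 - y^2 + 2
trace(a^3) = trace(a) trace(a^2) - trace(a)  (reduce the a square) = x^3 - 3*x
next, trace(a^2 b^-1 a) = trace(a^3) trace(b) - trace(a^3 b)  (eliminate b^-1) = x^3*y - x^2*z - 2*x*y + z
trace(a^2 b^-1 a b) = trace(a b a^2) trace(b) - trace(a b a^2 b)  (eliminate b^-1) = x^2*y*z - x*y^2 - x*z^2 + x
trace(b^-1 a^2 b^-1 a) = trace(a^2 b^-1 a) trace(b) - trace(a^2 b^-1 a b)  (eliminate b^-1) = x^3*y^2 - 2*x^2*y*z - x*y^2 + x*z^2 + y*z - x
and trace(a b^-1 a^-1 b^-1 a) = trace(b^-1 a^2 b^-1) trace(a) - trace(b^-1 a^2 b^-1 a)  (eliminate a^-1) = x^2*y*z - x^3 - x*z^2 - y*z + 3*x
and trace(b^-2 a b^-1 a^-1 b^-1 a) = trace(b^-1 a b^-1 a^-1 b^-1 a) trace(b) - trace(b^-1 a b^-1 a^-1 b^-1 a b)  (eliminate b^-1) = x^2*y^3*z - x^3*y^2 - 2*x*y^2*z^2 + y*z^3 + x^3 + 2*x*y^2 + x*z^2 - 2*y*z - 3*x
trace(b^-1 a^-1 b^-2 a b^-1 a^-1) = trace(b^-2 a b^-1 a^-1 b^-1) trace(a) - trace(b^-2 a b^-1 a^-1 b^-1 a)  (eliminate a^-1) = x*y^2*z^2 - x^2*y*z - y*z^3 - x*y^2 + 2*y*z + x
and trace(b^-2 a b^-1) = trace(b^-1 a b^-1) trace(b) - trace(b^-1 a)  (eliminate b^-1) = x*y^3 - y^2*z - 2*x*y + z
trace(a^-1 b^-2 a b^-1 a^-1) = trace(b^-2 a b^-1 a^-1) trace(a) - trace(b^-2 a b^-1)  (eliminate a^-1) = x^2*y^2*z - x^3*y - x*y^3 - x*y*z^2 + y^2*z + 3*x*y - z
trace(b^-2 a^-1 b^-2 a b^-1 a^-1) = trace(b^-1 a^-1 b^-2 a b^-1 a^-1) trace(b) - trace(b^-1 a^-1 b^-2 a b^-1 a^-1 b)  (eliminate b^-1) = x*y^3*z^2 - 2*x^2*y^2*z - y^2*z^3 + x^3*y + x*y*z^2 + y^2*z - 2*x*y + z
trace(a^-1 b^-2 a b^-1 a^-1 b^-3) = trace(b^-2 a^-1 b^-2 a b^-1 a^-1) trace(b) - trace(b^-2 a^-1 b^-2 a b^-1 a^-1 b)  (eliminate b^-1) = x*y^4*z^2 - 2*x^2*y^3*z - y^3*z^3 + x^3*y^2 + x^2*y*z + y^3*z + y*z^3 - x*y^2 - y*z - x
next, trace(b^-3 a b^-1 a^-1 b^-1) = trace(b^-3 a b^-1 a^-1) trace(b) - trace(b^-3 a b^-1 a^-1 b)  (eliminate b^-1) = x*y^4*z - x^2*y^3 - y^3*z^2 - 2*x*y^2*z + 2*x^2*y + y^3 + 2*y*z^2 - 3*y
trace(b^-2 a b^-1 a^-1 b^-3) = trace(b^-3 a b^-1 a^-1 b^-1) trace(b) - trace(b^-3 a b^-1 a^-1)  (eliminate b^-1) = x*y^5*z - x^2*y^4 - y^4*z^2 - 3*x*y^3*z + 3*x^2*y^2 + y^4 + 3*y^2*z^2 + x*y*z - x^2 - 4*y^2 - z^2 + 2
trace(b^-1 a^-2 b^-2 a b^-1 a^-1 b^-2) = trace(a^-1 b^-2 a b^-1 a^-1 b^-3) trace(a) - trace(a^-1 b^-2 a b^-1 a^-1 b^-3 a)  (eliminate a^-1) = x^2*y^4*z^2 - 2*x^3*y^3*z - x*y^5*z - x*y^3*z^3 + x^4*y^2 + x^2*y^4 + y^4*z^2 + x^3*y*z + 4*x*y^3*z + x*y*z^3 - 4*x^2*y^2 - y^4 - 3*y^2*z^2 - 2*x*y*z + 4*y^2 + z^2 - 2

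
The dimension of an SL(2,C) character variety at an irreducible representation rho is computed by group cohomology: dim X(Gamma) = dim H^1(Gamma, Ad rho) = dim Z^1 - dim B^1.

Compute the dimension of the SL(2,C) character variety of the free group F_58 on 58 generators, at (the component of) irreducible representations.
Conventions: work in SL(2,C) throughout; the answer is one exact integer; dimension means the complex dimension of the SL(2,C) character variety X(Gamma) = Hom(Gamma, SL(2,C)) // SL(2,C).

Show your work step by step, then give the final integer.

171

The free group F_58: 58 generators, no relators.
A cocycle picks one sl_2 vector per generator freely, giving dim Z^1 = 3*58 = 174.
At an irreducible rho the centralizer of the image in sl_2 is 0, so the coboundary map sl_2 -> Z^1 is injective: dim B^1 = 3.
dim H^1 = 174 - 3 = 171, which is dim X.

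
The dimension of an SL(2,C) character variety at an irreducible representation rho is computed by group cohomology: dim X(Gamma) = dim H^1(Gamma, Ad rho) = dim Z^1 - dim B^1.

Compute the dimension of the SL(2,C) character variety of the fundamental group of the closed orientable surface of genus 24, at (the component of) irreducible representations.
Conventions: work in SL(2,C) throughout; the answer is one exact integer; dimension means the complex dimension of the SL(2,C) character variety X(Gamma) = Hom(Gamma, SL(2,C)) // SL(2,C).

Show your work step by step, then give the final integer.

The genus-24 surface group: 2g = 48 generators, one relator prod [a_i, b_i].
Unconstrained cocycle data is one sl_2 vector per generator (144 dimensions), cut by the relator condition d_2(z) = 0.
At an irreducible rho, H^2 = coker(d_2) vanishes (Poincare duality: H^2 is dual to H^0 = invariants = 0), so d_2 is surjective onto sl_2 and dim Z^1 = 144 - 3 = 141.
As always at irreducible rho, dim B^1 = 3.
Hence dim X = 141 - 3 = 138.

138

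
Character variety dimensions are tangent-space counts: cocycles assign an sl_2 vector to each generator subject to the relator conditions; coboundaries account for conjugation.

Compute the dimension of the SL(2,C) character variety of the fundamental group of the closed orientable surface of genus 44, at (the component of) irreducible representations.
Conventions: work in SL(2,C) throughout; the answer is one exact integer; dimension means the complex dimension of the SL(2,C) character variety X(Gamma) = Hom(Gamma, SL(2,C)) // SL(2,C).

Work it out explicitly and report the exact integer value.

258

pi_1 of the closed genus-44 surface has 88 generators bound by the single product-of-commutators relator.
Unconstrained cocycle data is one sl_2 vector per generator (264 dimensions), cut by the relator condition d_2(z) = 0.
H^2 = coker(d_2) is dual to H^0 = 0 at irreducible rho (Poincare duality), so d_2 is onto: dim Z^1 = 261.
dim B^1 = 3 (coboundaries, injective at irreducible rho).
dim X = dim H^1 = 261 - 3 = 258.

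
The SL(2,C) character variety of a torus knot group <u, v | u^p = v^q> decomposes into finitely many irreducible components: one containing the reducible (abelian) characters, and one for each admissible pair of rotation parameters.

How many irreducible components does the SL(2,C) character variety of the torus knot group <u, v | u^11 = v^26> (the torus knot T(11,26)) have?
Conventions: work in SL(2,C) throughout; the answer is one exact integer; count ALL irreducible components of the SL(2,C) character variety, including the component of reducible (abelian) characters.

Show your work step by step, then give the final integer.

In the torus knot group T(11,26), u^11 = v^26 is central, so an irreducible representation sends it to +I or -I (Schur).
This locks tr(u) to 2*cos(pi*alpha/11), alpha in 1..10, and tr(v) to 2*cos(pi*beta/26), beta in 1..25, on each component of irreducible characters.
The two central values (-1)^alpha I and (-1)^beta I must be the same matrix, so alpha and beta share a parity.
Counting: 5 odd alphas x 13 odd betas + 5 even alphas x 12 even betas = 65 + 60 = 125.
Total: 125 irreducible-character components + 1 reducible (abelian) component = 126.

126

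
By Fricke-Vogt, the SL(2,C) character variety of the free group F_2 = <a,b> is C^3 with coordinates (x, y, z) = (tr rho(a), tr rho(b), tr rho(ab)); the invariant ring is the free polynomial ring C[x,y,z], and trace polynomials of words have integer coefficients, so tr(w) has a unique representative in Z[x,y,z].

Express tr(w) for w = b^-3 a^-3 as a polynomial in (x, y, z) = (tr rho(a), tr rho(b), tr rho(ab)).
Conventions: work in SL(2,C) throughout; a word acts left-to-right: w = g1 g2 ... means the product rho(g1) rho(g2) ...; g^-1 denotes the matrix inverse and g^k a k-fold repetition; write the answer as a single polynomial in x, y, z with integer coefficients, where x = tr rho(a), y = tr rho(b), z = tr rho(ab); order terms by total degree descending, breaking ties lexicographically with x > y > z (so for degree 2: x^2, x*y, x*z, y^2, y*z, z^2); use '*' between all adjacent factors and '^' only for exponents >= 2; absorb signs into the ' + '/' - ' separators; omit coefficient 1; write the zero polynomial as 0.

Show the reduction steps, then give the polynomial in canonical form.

x^2*y^2*z - x^3*y - x*y^3 - x^2*z - y^2*z + 4*x*y + z

and trace(b^-1) = trace(b) = y
trace(b^-2) = trace(b^-1) trace(b) - trace(1) = y^2 - 2
trace(a b^-1) = trace(a) trace(b) - trace(a b) = x*y - z
trace(b^-2 a) = trace(a b^-1) trace(b) - trace(a) = x*y^2 - y*z - x
trace(b^-2 a^-1) = trace(b^-2) trace(a) - trace(b^-2 a) = y*z - x
trace(b^-2 a^-2) = trace(b^-2 a^-1) trace(a) - trace(b^-2) = x*y*z - x^2 - y^2 + 2
and trace(b^-1 a^-3 b^-1) = trace(b^-2 a^-2) trace(a) - trace(b^-2 a^-1) = x^2*y*z - x^3 - x*y^2 - y*z + 3*x
next, trace(a^-2) = trace(a^-1) trace(a) - trace(1) = x^2 - 2
and trace(a^-3) = trace(a^-2) trace(a) - trace(a^-1) = x^3 - 3*x
trace(b a^-2) = trace(a^-1 b) trace(a) - trace(a^-1 b a) = x^2*y - x*z - y
trace(a^-3 b) = trace(b a^-2) trace(a) - trace(b a^-1) = x^3*y - x^2*z - 2*x*y + z
trace(b^-1 a^-3) = trace(a^-3) trace(b) - trace(a^-3 b) = x^2*z - x*y - z
and trace(b^-3 a^-3) = trace(b^-1 a^-3 b^-1) trace(b) - trace(b^-1 a^-3) = x^2*y^2*z - x^3*y - x*y^3 - x^2*z - y^2*z + 4*x*y + z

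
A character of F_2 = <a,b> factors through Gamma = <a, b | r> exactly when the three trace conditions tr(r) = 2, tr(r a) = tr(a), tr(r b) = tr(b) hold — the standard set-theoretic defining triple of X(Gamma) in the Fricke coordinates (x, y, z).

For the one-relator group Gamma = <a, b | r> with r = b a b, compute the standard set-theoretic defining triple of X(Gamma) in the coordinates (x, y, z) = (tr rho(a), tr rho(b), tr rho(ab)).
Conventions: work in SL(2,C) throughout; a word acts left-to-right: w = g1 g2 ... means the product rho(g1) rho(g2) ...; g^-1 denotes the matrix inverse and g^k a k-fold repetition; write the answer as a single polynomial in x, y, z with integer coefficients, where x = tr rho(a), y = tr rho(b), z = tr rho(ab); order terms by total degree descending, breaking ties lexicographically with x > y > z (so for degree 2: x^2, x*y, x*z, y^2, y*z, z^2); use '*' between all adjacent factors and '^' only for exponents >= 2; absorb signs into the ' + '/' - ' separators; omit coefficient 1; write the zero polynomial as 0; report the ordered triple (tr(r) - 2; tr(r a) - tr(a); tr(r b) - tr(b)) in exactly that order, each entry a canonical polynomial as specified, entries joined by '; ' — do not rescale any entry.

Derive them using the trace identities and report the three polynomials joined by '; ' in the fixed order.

y*z - x - 2; z^2 - x - 2; y^2*z - x*y - y - z

trace(b a b) = trace(b)*trace(a b) - trace(a)   [square of b] = y*z - x
trace(b a b a) = trace(a b)*trace(a b) - trace(1)   [split at repeated a] = z^2 - 2
trace(b a b^2) = trace(b)*trace(b a b) - trace(b a) = y^2*z - x*y - z
assemble the triple (trace(r) - 2; trace(r a) - x; trace(r b) - y)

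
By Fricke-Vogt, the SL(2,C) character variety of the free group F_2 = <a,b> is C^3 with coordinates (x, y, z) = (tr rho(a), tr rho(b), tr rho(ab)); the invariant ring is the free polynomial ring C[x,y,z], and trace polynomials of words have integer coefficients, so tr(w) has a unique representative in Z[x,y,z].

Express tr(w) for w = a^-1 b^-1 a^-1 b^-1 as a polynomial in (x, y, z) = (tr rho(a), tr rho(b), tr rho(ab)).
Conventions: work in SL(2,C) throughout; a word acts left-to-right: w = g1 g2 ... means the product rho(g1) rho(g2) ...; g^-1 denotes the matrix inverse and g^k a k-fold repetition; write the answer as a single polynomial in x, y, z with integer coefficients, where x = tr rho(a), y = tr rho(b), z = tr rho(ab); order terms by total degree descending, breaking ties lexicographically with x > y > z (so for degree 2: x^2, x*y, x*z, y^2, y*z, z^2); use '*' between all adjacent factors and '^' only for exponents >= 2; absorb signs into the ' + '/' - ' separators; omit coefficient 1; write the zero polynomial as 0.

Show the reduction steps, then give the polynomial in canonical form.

z^2 - 2

trace(a^-1) = trace(a) = x
and trace(a^-1 b) = trace(b)*trace(a) - trace(b a)  (eliminate a^-1) = x*y - z
next, trace(b^-1 a^-1) = trace(a^-1)*trace(b) - trace(a^-1 b)  (eliminate b^-1) = z
trace(b^-1 a^-1 b^-1) = trace(b^-1 a^-1)*trace(b) - trace(b^-1 a^-1 b)  (eliminate b^-1) = y*z - x
trace(a b a) = trace(a)*trace(b a) - trace(b)  (reduce the a square) = x*z - y
trace(a b a b) = trace(b a)*trace(b a) - trace(1)  (split on b) = z^2 - 2
trace(b^-1 a b a) = trace(a b a)*trace(b) - trace(a b a b)  (eliminate b^-1) = x*y*z - y^2 - z^2 + 2
trace(a^-1 b^-1 a b) = trace(b^-1 a b)*trace(a) - trace(b^-1 a b a)  (eliminate a^-1) = -x*y*z + x^2 + y^2 + z^2 - 2
next, trace(b^-1 a^-1 b^-1 a) = trace(a^-1 b^-1 a)*trace(b) - trace(a^-1 b^-1 a b)  (eliminate b^-1) = x*y*z - x^2 - z^2 + 2
next, trace(a^-1 b^-1 a^-1 b^-1) = trace(b^-1 a^-1 b^-1)*trace(a) - trace(b^-1 a^-1 b^-1 a)  (eliminate a^-1) = z^2 - 2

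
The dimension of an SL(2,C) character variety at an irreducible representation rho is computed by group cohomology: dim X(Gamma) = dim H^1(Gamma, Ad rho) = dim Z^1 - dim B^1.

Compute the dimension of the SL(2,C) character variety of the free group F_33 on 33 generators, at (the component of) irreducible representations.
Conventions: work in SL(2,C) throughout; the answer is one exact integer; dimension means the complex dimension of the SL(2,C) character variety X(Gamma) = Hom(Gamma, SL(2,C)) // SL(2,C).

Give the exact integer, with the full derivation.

96

The free group F_33: 33 generators, no relators.
Z^1(Gamma, Ad rho) = (sl_2)^33: a cocycle is a free choice of one sl_2 vector per generator, so dim Z^1 = 3*33 = 99.
dim B^1 = 3: the coboundary map is injective because an irreducible image has centralizer 0 in sl_2.
Therefore dim X = 99 - 3 = 96.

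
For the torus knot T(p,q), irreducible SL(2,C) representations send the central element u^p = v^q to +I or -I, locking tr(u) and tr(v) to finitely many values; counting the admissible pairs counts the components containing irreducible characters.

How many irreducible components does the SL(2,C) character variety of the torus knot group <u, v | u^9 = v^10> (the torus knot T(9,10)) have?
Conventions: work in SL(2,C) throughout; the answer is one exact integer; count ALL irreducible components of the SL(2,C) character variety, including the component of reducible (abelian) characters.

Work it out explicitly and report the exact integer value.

37

Gamma = < u, v | u^9 = v^10 > (torus knot T(9,10)); the central element u^9 = v^10 acts as +I or -I in any irreducible SL(2,C) representation.
On an irreducible component, tr(u) is locked at 2*cos(pi*alpha/9) for some alpha in 1..8, and tr(v) at 2*cos(pi*beta/10) for some beta in 1..9.
Consistency of u^9 = (-1)^alpha I with v^10 = (-1)^beta I forces alpha = beta (mod 2).
Counting: 4 odd alphas x 5 odd betas + 4 even alphas x 4 even betas = 20 + 16 = 36.
Total: 36 irreducible-character components + 1 reducible (abelian) component = 37.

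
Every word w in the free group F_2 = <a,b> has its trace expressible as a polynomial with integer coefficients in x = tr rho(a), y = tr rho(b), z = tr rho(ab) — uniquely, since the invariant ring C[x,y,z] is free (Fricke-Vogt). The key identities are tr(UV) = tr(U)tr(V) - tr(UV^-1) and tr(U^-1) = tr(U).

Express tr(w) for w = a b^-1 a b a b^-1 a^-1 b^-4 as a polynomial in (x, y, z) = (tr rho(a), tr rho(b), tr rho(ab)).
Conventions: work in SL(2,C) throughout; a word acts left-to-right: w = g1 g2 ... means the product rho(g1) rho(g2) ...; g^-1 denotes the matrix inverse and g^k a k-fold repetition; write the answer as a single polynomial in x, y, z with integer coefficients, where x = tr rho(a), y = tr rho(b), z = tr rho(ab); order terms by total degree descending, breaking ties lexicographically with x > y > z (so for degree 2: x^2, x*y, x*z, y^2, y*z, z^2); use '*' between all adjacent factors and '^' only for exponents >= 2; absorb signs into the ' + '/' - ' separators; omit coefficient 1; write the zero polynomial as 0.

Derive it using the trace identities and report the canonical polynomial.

tr(a^2) = tr(a) * tr(a) - tr(1)  (reduce the a square) = x^2 - 2
next, tr(b a^2) = tr(a) * tr(b a) - tr(b)  (reduce the a square) = x*z - y
and tr(a^2 b a) = tr(a) * tr(b a^2) - tr(b a)  (reduce the a square) = x^2*z - x*y - z
tr(b a b a) = tr(a b) * tr(a b) - tr(1)  (split on a) = z^2 - 2
and tr(b a b) = tr(b) * tr(a b) - tr(a)  (reduce the b square) = y*z - x
next, tr(a b a b a) = tr(a) * tr(b a b a) - tr(b a b)  (reduce the a square) = x*z^2 - y*z - x
and tr(a^2 b a b a) = tr(a) * tr(a b a b a) - tr(a b a b)  (reduce the a square) = x^2*z^2 - x*y*z - x^2 - z^2 + 2
next, tr(b a b a b a) = tr(b a b a) * tr(b a) - tr(a b)  (split on b) = z^3 - 3*z
tr(b a b a b) = tr(b) * tr(a b a b) - tr(a b a)  (reduce the b square) = y*z^2 - x*z - y
and tr(a^2 b a b a b) = tr(a) * tr(b a b a b a) - tr(b a b a b)  (reduce the a square) = x*z^3 - y*z^2 - 2*x*z + y
tr(b^-1 a^2 b a b a) = tr(a^2 b a b a) * tr(b) - tr(a^2 b a b a b)  (eliminate b^-1) = x^2*y*z^2 - x*y^2*z - x*z^3 - x^2*y + 2*x*z + y
tr(a^-1 b^-1 a^2 b a b) = tr(b^-1 a^2 b a b) * tr(a) - tr(b^-1 a^2 b a b a)  (eliminate a^-1) = -x^2*y*z^2 + x^3*z + x*y^2*z + x*z^3 - 3*x*z - y
next, tr(a b a b^-1 a^-1 b^-1 a) = tr(a^-1 b^-1 a^2 b a) * tr(b) - tr(a^-1 b^-1 a^2 b a b)  (eliminate b^-1) = x^2*y*z^2 - x^3*z - x*y^2*z - x*z^3 + x^2*y + 3*x*z - y
tr(a b a b a b^-1) = tr(a b a b a) * tr(b) - tr(a b a b a b)  (eliminate b^-1) = x*y*z^2 - y^2*z - z^3 - x*y + 3*z
tr(b^-1 a b a b a b^-1) = tr(a b a b a b^-1) * tr(b) - tr(a b a b a)  (eliminate b^-1) = x*y^2*z^2 - y^3*z - y*z^3 - x*y^2 - x*z^2 + 4*y*z + x
tr(a b^-1 a b a b a) = tr(a b a b a^2) * tr(b) - tr(a b a b a^2 b)  (eliminate b^-1) = x^2*y*z^2 - x*y^2*z - x*z^3 - x^2*y + 2*x*z + y
and tr(a b a b a b a b) = tr(b a b a b a) * tr(b a) - tr(a b a b)  (split on b) = z^4 - 4*z^2 + 2
tr(a b^-1 a b a b a b) = tr(a b a b a b a) * tr(b) - tr(a b a b a b a b)  (eliminate b^-1) = x*y*z^3 - y^2*z^2 - z^4 - 2*x*y*z + y^2 + 4*z^2 - 2
and tr(b^-1 a b a b a b^-1 a) = tr(a b^-1 a b a b a) * tr(b) - tr(a b^-1 a b a b a b)  (eliminate b^-1) = x^2*y^2*z^2 - x*y^3*z - 2*x*y*z^3 - x^2*y^2 + y^2*z^2 + z^4 + 4*x*y*z - 4*z^2 + 2
next, tr(a b a b^-1 a^-1 b^-1 a b) = tr(b^-1 a b a b a b^-1) * tr(a) - tr(b^-1 a b a b a b^-1 a)  (eliminate a^-1) = x*y*z^3 - x^2*z^2 - y^2*z^2 - z^4 + x^2 + 4*z^2 - 2
and tr(a b^-1 a b a b^-1 a^-1 b^-1) = tr(a b a b^-1 a^-1 b^-1 a) * tr(b) - tr(a b a b^-1 a^-1 b^-1 a b)  (eliminate b^-1) = x^2*y^2*z^2 - x^3*y*z - x*y^3*z - 2*x*y*z^3 + x^2*y^2 + x^2*z^2 + y^2*z^2 + z^4 + 3*x*y*z - x^2 - y^2 - 4*z^2 + 2
next, tr(a b a b^-1) = tr(a b a) * tr(b) - tr(a b a b)  (eliminate b^-1) = x*y*z - y^2 - z^2 + 2
tr(b^-1 a b a b^-1) = tr(a b a b^-1) * tr(b) - tr(a b a)  (eliminate b^-1) = x*y^2*z - y^3 - y*z^2 - x*z + 3*y
and tr(a b^-1 a b a b^-1 a^-1 b^-2) = tr(a b^-1 a b a b^-1 a^-1 b^-1) * tr(b) - tr(a b^-1 a b a b^-1 a^-1)  (eliminate b^-1) = x^2*y^3*z^2 - x^3*y^2*z - x*y^4*z - 2*x*y^2*z^3 + x^2*y^3 + x^2*y*z^2 + y^3*z^2 + y*z^4 + 2*x*y^2*z - x^2*y - 3*y*z^2 + x*z - y
tr(b^-1 a b^-1 a b a b^-1 a^-1 b^-2) = tr(a b^-1 a b a b^-1 a^-1 b^-2) * tr(b) - tr(a b^-1 a b a b^-1 a^-1 b^-1)  (eliminate b^-1) = x^2*y^4*z^2 - x^3*y^3*z - x*y^5*z - 2*x*y^3*z^3 + x^2*y^4 + y^4*z^2 + y^2*z^4 + x^3*y*z + 3*x*y^3*z + 2*x*y*z^3 - 2*x^2*y^2 - x^2*z^2 - 4*y^2*z^2 - z^4 - 2*x*y*z + x^2 + 4*z^2 - 2
next, tr(a b^-1 a b a b^-1 a^-1 b^-4) = tr(b^-1 a b^-1 a b a b^-1 a^-1 b^-2) * tr(b) - tr(b^-1 a b^-1 a b a b^-1 a^-1 b^-1)  (eliminate b^-1) = x^2*y^5*z^2 - x^3*y^4*z - x*y^6*z - 2*x*y^4*z^3 + x^2*y^5 - x^2*y^3*z^2 + y^5*z^2 + y^3*z^4 + 2*x^3*y^2*z + 4*x*y^4*z + 4*x*y^2*z^3 - 3*x^2*y^3 - 2*x^2*y*z^2 - 5*y^3*z^2 - 2*y*z^4 - 4*x*y^2*z + 2*x^2*y + 7*y*z^2 - x*z - y

x^2*y^5*z^2 - x^3*y^4*z - x*y^6*z - 2*x*y^4*z^3 + x^2*y^5 - x^2*y^3*z^2 + y^5*z^2 + y^3*z^4 + 2*x^3*y^2*z + 4*x*y^4*z + 4*x*y^2*z^3 - 3*x^2*y^3 - 2*x^2*y*z^2 - 5*y^3*z^2 - 2*y*z^4 - 4*x*y^2*z + 2*x^2*y + 7*y*z^2 - x*z - y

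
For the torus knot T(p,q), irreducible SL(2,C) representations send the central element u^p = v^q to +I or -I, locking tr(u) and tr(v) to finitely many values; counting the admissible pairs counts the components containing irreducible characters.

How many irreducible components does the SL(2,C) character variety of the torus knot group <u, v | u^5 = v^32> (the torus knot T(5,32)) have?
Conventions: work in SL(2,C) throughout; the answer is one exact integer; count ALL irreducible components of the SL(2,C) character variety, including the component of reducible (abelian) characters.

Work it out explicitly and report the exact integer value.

63

Gamma = < u, v | u^5 = v^32 > (torus knot T(5,32)); the central element u^5 = v^32 acts as +I or -I in any irreducible SL(2,C) representation.
So on each irreducible component the traces are pinned: tr(u) = 2*cos(pi*alpha/5) with 1 <= alpha <= 4, tr(v) = 2*cos(pi*beta/32) with 1 <= beta <= 31.
The two central values (-1)^alpha I and (-1)^beta I must be the same matrix, so alpha and beta share a parity.
Counting: 2 odd alphas x 16 odd betas + 2 even alphas x 15 even betas = 32 + 30 = 62.
That is 62 components of irreducible characters, and with the reducible (abelian) component the total is 63.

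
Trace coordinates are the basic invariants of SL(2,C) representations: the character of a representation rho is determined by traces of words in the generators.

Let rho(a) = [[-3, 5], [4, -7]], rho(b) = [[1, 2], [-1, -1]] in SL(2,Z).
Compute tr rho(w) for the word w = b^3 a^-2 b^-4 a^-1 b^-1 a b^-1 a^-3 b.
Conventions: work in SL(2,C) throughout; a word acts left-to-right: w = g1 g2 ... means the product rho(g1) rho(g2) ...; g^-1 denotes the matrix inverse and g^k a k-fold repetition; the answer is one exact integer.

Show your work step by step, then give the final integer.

rho(b) = [[1, 2], [-1, -1]]
... * rho(b) = [[1, 2], [-1, -1]]  ->  [[-1, 0], [0, -1]]
... * rho(b) = [[1, 2], [-1, -1]]  ->  [[-1, -2], [1, 1]]
... * rho(a^-1) = [[-7, -5], [-4, -3]]  ->  [[15, 11], [-11, -8]]
... * rho(a^-1) = [[-7, -5], [-4, -3]]  ->  [[-149, -108], [109, 79]]
... * rho(b^-1) = [[-1, -2], [1, 1]]  ->  [[41, 190], [-30, -139]]
... * rho(b^-1) = [[-1, -2], [1, 1]]  ->  [[149, 108], [-109, -79]]
... * rho(b^-1) = [[-1, -2], [1, 1]]  ->  [[-41, -190], [30, 139]]
... * rho(b^-1) = [[-1, -2], [1, 1]]  ->  [[-149, -108], [109, 79]]
... * rho(a^-1) = [[-7, -5], [-4, -3]]  ->  [[1475, 1069], [-1079, -782]]
... * rho(b^-1) = [[-1, -2], [1, 1]]  ->  [[-406, -1881], [297, 1376]]
... * rho(a) = [[-3, 5], [4, -7]]  ->  [[-6306, 11137], [4613, -8147]]
... * rho(b^-1) = [[-1, -2], [1, 1]]  ->  [[17443, 23749], [-12760, -17373]]
... * rho(a^-1) = [[-7, -5], [-4, -3]]  ->  [[-217097, -158462], [158812, 115919]]
... * rho(a^-1) = [[-7, -5], [-4, -3]]  ->  [[2153527, 1560871], [-1575360, -1141817]]
... * rho(a^-1) = [[-7, -5], [-4, -3]]  ->  [[-21318173, -15450248], [15594788, 11302251]]
... * rho(b) = [[1, 2], [-1, -1]]  ->  [[-5867925, -27186098], [4292537, 19887325]]
tr = -5867925 + 19887325 = 14019400

14019400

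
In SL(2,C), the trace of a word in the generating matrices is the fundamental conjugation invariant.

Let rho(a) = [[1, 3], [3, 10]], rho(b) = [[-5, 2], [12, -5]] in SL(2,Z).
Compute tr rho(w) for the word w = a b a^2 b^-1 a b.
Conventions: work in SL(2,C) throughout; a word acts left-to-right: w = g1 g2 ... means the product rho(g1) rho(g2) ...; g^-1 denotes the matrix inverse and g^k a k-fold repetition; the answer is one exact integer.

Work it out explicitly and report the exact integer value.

rho(a) = [[1, 3], [3, 10]]
... * rho(b) = [[-5, 2], [12, -5]]  ->  [[31, -13], [105, -44]]
... * rho(a) = [[1, 3], [3, 10]]  ->  [[-8, -37], [-27, -125]]
... * rho(a) = [[1, 3], [3, 10]]  ->  [[-119, -394], [-402, -1331]]
... * rho(b^-1) = [[-5, -2], [-12, -5]]  ->  [[5323, 2208], [17982, 7459]]
... * rho(a) = [[1, 3], [3, 10]]  ->  [[11947, 38049], [40359, 128536]]
... * rho(b) = [[-5, 2], [12, -5]]  ->  [[396853, -166351], [1340637, -561962]]
tr = 396853 + -561962 = -165109

-165109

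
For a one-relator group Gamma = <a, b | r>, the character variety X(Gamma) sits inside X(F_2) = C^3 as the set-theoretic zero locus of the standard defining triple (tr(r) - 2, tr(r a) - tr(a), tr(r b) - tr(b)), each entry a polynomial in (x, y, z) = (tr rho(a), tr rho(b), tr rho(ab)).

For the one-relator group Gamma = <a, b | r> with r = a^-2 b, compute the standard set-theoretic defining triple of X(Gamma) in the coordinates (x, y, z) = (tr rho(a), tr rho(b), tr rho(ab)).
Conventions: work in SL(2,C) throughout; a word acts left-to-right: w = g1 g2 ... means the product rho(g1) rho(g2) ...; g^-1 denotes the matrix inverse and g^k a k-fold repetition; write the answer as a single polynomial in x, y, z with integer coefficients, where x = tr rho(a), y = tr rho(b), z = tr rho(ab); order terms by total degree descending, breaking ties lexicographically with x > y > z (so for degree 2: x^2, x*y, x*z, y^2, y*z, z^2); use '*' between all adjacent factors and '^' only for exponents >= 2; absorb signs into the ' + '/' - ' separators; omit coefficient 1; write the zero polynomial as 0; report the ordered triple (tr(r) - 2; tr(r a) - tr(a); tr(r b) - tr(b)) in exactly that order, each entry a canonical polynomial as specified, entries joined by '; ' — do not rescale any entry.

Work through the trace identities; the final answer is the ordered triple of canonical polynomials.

tr(b a^-1) = tr(b) * tr(a) - tr(b a) = x*y - z
tr(a^-2 b) = tr(b a^-1) * tr(a) - tr(b) = x^2*y - x*z - y
tr(b^2) = tr(b) * tr(b) - tr(1) = y^2 - 2
next, tr(b^2 a) = tr(b) * tr(a b) - tr(a) = y*z - x
and tr(a^-1 b^2) = tr(b^2) * tr(a) - tr(b^2 a) = x*y^2 - y*z - x
next, tr(a^-2 b^2) = tr(a^-1 b^2) * tr(a) - tr(a^-1 b^2 a) = x^2*y^2 - x*y*z - x^2 - y^2 + 2
assemble the triple (tr(r) - 2; tr(r a) - x; tr(r b) - y)

x^2*y - x*z - y - 2; x*y - x - z; x^2*y^2 - x*y*z - x^2 - y^2 - y + 2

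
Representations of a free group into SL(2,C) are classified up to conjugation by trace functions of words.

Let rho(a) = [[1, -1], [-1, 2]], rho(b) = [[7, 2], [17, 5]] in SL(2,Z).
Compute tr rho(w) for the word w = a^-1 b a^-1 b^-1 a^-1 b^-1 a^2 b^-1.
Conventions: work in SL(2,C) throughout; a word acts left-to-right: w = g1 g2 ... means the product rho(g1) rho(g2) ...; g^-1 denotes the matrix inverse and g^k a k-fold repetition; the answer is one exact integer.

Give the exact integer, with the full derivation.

rho(a^-1) = [[2, 1], [1, 1]]
... * rho(b) = [[7, 2], [17, 5]]  ->  [[31, 9], [24, 7]]
... * rho(a^-1) = [[2, 1], [1, 1]]  ->  [[71, 40], [55, 31]]
... * rho(b^-1) = [[5, -2], [-17, 7]]  ->  [[-325, 138], [-252, 107]]
... * rho(a^-1) = [[2, 1], [1, 1]]  ->  [[-512, -187], [-397, -145]]
... * rho(b^-1) = [[5, -2], [-17, 7]]  ->  [[619, -285], [480, -221]]
... * rho(a) = [[1, -1], [-1, 2]]  ->  [[904, -1189], [701, -922]]
... * rho(a) = [[1, -1], [-1, 2]]  ->  [[2093, -3282], [1623, -2545]]
... * rho(b^-1) = [[5, -2], [-17, 7]]  ->  [[66259, -27160], [51380, -21061]]
tr = 66259 + -21061 = 45198

45198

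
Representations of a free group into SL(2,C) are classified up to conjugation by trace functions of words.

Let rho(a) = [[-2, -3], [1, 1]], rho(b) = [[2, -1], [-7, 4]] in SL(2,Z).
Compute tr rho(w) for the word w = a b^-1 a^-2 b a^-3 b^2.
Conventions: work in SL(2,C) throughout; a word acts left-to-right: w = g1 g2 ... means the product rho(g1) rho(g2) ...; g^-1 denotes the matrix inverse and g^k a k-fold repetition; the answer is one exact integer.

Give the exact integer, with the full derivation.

-19510

rho(a) = [[-2, -3], [1, 1]]
... * rho(b^-1) = [[4, 1], [7, 2]]  ->  [[-29, -8], [11, 3]]
... * rho(a^-1) = [[1, 3], [-1, -2]]  ->  [[-21, -71], [8, 27]]
... * rho(a^-1) = [[1, 3], [-1, -2]]  ->  [[50, 79], [-19, -30]]
... * rho(b) = [[2, -1], [-7, 4]]  ->  [[-453, 266], [172, -101]]
... * rho(a^-1) = [[1, 3], [-1, -2]]  ->  [[-719, -1891], [273, 718]]
... * rho(a^-1) = [[1, 3], [-1, -2]]  ->  [[1172, 1625], [-445, -617]]
... * rho(a^-1) = [[1, 3], [-1, -2]]  ->  [[-453, 266], [172, -101]]
... * rho(b) = [[2, -1], [-7, 4]]  ->  [[-2768, 1517], [1051, -576]]
... * rho(b) = [[2, -1], [-7, 4]]  ->  [[-16155, 8836], [6134, -3355]]
tr = -16155 + -3355 = -19510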